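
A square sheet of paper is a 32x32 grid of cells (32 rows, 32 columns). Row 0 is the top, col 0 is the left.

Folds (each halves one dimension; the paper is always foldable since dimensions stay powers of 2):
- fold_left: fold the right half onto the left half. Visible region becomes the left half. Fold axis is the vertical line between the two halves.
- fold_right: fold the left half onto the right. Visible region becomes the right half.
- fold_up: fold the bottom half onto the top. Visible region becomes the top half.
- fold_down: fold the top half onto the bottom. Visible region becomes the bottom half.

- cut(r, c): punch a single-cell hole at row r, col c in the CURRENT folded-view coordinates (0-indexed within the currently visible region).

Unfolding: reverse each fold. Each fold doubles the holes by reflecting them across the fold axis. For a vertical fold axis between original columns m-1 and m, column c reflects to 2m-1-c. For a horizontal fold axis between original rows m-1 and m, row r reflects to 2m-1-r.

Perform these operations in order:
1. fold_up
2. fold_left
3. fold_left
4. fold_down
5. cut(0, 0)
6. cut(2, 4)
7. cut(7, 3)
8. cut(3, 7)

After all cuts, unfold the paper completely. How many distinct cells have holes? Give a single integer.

Answer: 64

Derivation:
Op 1 fold_up: fold axis h@16; visible region now rows[0,16) x cols[0,32) = 16x32
Op 2 fold_left: fold axis v@16; visible region now rows[0,16) x cols[0,16) = 16x16
Op 3 fold_left: fold axis v@8; visible region now rows[0,16) x cols[0,8) = 16x8
Op 4 fold_down: fold axis h@8; visible region now rows[8,16) x cols[0,8) = 8x8
Op 5 cut(0, 0): punch at orig (8,0); cuts so far [(8, 0)]; region rows[8,16) x cols[0,8) = 8x8
Op 6 cut(2, 4): punch at orig (10,4); cuts so far [(8, 0), (10, 4)]; region rows[8,16) x cols[0,8) = 8x8
Op 7 cut(7, 3): punch at orig (15,3); cuts so far [(8, 0), (10, 4), (15, 3)]; region rows[8,16) x cols[0,8) = 8x8
Op 8 cut(3, 7): punch at orig (11,7); cuts so far [(8, 0), (10, 4), (11, 7), (15, 3)]; region rows[8,16) x cols[0,8) = 8x8
Unfold 1 (reflect across h@8): 8 holes -> [(0, 3), (4, 7), (5, 4), (7, 0), (8, 0), (10, 4), (11, 7), (15, 3)]
Unfold 2 (reflect across v@8): 16 holes -> [(0, 3), (0, 12), (4, 7), (4, 8), (5, 4), (5, 11), (7, 0), (7, 15), (8, 0), (8, 15), (10, 4), (10, 11), (11, 7), (11, 8), (15, 3), (15, 12)]
Unfold 3 (reflect across v@16): 32 holes -> [(0, 3), (0, 12), (0, 19), (0, 28), (4, 7), (4, 8), (4, 23), (4, 24), (5, 4), (5, 11), (5, 20), (5, 27), (7, 0), (7, 15), (7, 16), (7, 31), (8, 0), (8, 15), (8, 16), (8, 31), (10, 4), (10, 11), (10, 20), (10, 27), (11, 7), (11, 8), (11, 23), (11, 24), (15, 3), (15, 12), (15, 19), (15, 28)]
Unfold 4 (reflect across h@16): 64 holes -> [(0, 3), (0, 12), (0, 19), (0, 28), (4, 7), (4, 8), (4, 23), (4, 24), (5, 4), (5, 11), (5, 20), (5, 27), (7, 0), (7, 15), (7, 16), (7, 31), (8, 0), (8, 15), (8, 16), (8, 31), (10, 4), (10, 11), (10, 20), (10, 27), (11, 7), (11, 8), (11, 23), (11, 24), (15, 3), (15, 12), (15, 19), (15, 28), (16, 3), (16, 12), (16, 19), (16, 28), (20, 7), (20, 8), (20, 23), (20, 24), (21, 4), (21, 11), (21, 20), (21, 27), (23, 0), (23, 15), (23, 16), (23, 31), (24, 0), (24, 15), (24, 16), (24, 31), (26, 4), (26, 11), (26, 20), (26, 27), (27, 7), (27, 8), (27, 23), (27, 24), (31, 3), (31, 12), (31, 19), (31, 28)]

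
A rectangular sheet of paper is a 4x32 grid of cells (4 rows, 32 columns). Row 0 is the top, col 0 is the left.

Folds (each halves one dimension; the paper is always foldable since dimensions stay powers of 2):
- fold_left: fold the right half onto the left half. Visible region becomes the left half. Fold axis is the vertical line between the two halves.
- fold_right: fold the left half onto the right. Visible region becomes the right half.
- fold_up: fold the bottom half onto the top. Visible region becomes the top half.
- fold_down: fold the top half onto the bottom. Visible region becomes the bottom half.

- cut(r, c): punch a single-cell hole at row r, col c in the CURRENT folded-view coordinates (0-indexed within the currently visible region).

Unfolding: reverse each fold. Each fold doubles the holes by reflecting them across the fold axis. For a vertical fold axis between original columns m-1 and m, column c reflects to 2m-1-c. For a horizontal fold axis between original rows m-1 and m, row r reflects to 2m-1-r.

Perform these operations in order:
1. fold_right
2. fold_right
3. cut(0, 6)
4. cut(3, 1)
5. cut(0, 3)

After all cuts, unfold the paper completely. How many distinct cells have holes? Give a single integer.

Answer: 12

Derivation:
Op 1 fold_right: fold axis v@16; visible region now rows[0,4) x cols[16,32) = 4x16
Op 2 fold_right: fold axis v@24; visible region now rows[0,4) x cols[24,32) = 4x8
Op 3 cut(0, 6): punch at orig (0,30); cuts so far [(0, 30)]; region rows[0,4) x cols[24,32) = 4x8
Op 4 cut(3, 1): punch at orig (3,25); cuts so far [(0, 30), (3, 25)]; region rows[0,4) x cols[24,32) = 4x8
Op 5 cut(0, 3): punch at orig (0,27); cuts so far [(0, 27), (0, 30), (3, 25)]; region rows[0,4) x cols[24,32) = 4x8
Unfold 1 (reflect across v@24): 6 holes -> [(0, 17), (0, 20), (0, 27), (0, 30), (3, 22), (3, 25)]
Unfold 2 (reflect across v@16): 12 holes -> [(0, 1), (0, 4), (0, 11), (0, 14), (0, 17), (0, 20), (0, 27), (0, 30), (3, 6), (3, 9), (3, 22), (3, 25)]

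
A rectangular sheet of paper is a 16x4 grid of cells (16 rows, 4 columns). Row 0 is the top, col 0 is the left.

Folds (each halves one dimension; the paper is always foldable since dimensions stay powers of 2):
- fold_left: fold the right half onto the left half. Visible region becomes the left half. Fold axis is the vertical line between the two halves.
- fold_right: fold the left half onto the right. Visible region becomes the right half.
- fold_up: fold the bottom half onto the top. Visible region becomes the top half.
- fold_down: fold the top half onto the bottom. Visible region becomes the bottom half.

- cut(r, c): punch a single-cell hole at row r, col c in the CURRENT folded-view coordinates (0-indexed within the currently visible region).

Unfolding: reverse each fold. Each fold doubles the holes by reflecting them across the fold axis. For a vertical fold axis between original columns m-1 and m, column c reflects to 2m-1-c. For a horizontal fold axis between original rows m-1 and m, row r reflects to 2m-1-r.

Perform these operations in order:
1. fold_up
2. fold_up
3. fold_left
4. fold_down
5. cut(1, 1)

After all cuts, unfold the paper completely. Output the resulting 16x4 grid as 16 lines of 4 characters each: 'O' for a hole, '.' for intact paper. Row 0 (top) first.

Op 1 fold_up: fold axis h@8; visible region now rows[0,8) x cols[0,4) = 8x4
Op 2 fold_up: fold axis h@4; visible region now rows[0,4) x cols[0,4) = 4x4
Op 3 fold_left: fold axis v@2; visible region now rows[0,4) x cols[0,2) = 4x2
Op 4 fold_down: fold axis h@2; visible region now rows[2,4) x cols[0,2) = 2x2
Op 5 cut(1, 1): punch at orig (3,1); cuts so far [(3, 1)]; region rows[2,4) x cols[0,2) = 2x2
Unfold 1 (reflect across h@2): 2 holes -> [(0, 1), (3, 1)]
Unfold 2 (reflect across v@2): 4 holes -> [(0, 1), (0, 2), (3, 1), (3, 2)]
Unfold 3 (reflect across h@4): 8 holes -> [(0, 1), (0, 2), (3, 1), (3, 2), (4, 1), (4, 2), (7, 1), (7, 2)]
Unfold 4 (reflect across h@8): 16 holes -> [(0, 1), (0, 2), (3, 1), (3, 2), (4, 1), (4, 2), (7, 1), (7, 2), (8, 1), (8, 2), (11, 1), (11, 2), (12, 1), (12, 2), (15, 1), (15, 2)]

Answer: .OO.
....
....
.OO.
.OO.
....
....
.OO.
.OO.
....
....
.OO.
.OO.
....
....
.OO.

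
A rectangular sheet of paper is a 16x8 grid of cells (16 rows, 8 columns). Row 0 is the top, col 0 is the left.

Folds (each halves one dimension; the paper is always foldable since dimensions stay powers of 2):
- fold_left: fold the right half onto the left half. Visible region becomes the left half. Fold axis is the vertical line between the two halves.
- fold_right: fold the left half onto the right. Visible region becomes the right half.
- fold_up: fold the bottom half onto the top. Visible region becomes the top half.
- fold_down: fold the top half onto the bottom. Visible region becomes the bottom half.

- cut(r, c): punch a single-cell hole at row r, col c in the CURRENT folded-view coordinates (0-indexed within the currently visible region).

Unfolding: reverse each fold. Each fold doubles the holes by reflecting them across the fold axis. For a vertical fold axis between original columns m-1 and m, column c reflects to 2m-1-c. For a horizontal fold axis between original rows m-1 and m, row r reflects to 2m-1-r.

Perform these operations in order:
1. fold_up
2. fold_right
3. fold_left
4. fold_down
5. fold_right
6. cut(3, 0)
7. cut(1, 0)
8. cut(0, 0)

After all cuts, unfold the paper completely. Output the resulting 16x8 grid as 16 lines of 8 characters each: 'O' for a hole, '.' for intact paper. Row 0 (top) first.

Op 1 fold_up: fold axis h@8; visible region now rows[0,8) x cols[0,8) = 8x8
Op 2 fold_right: fold axis v@4; visible region now rows[0,8) x cols[4,8) = 8x4
Op 3 fold_left: fold axis v@6; visible region now rows[0,8) x cols[4,6) = 8x2
Op 4 fold_down: fold axis h@4; visible region now rows[4,8) x cols[4,6) = 4x2
Op 5 fold_right: fold axis v@5; visible region now rows[4,8) x cols[5,6) = 4x1
Op 6 cut(3, 0): punch at orig (7,5); cuts so far [(7, 5)]; region rows[4,8) x cols[5,6) = 4x1
Op 7 cut(1, 0): punch at orig (5,5); cuts so far [(5, 5), (7, 5)]; region rows[4,8) x cols[5,6) = 4x1
Op 8 cut(0, 0): punch at orig (4,5); cuts so far [(4, 5), (5, 5), (7, 5)]; region rows[4,8) x cols[5,6) = 4x1
Unfold 1 (reflect across v@5): 6 holes -> [(4, 4), (4, 5), (5, 4), (5, 5), (7, 4), (7, 5)]
Unfold 2 (reflect across h@4): 12 holes -> [(0, 4), (0, 5), (2, 4), (2, 5), (3, 4), (3, 5), (4, 4), (4, 5), (5, 4), (5, 5), (7, 4), (7, 5)]
Unfold 3 (reflect across v@6): 24 holes -> [(0, 4), (0, 5), (0, 6), (0, 7), (2, 4), (2, 5), (2, 6), (2, 7), (3, 4), (3, 5), (3, 6), (3, 7), (4, 4), (4, 5), (4, 6), (4, 7), (5, 4), (5, 5), (5, 6), (5, 7), (7, 4), (7, 5), (7, 6), (7, 7)]
Unfold 4 (reflect across v@4): 48 holes -> [(0, 0), (0, 1), (0, 2), (0, 3), (0, 4), (0, 5), (0, 6), (0, 7), (2, 0), (2, 1), (2, 2), (2, 3), (2, 4), (2, 5), (2, 6), (2, 7), (3, 0), (3, 1), (3, 2), (3, 3), (3, 4), (3, 5), (3, 6), (3, 7), (4, 0), (4, 1), (4, 2), (4, 3), (4, 4), (4, 5), (4, 6), (4, 7), (5, 0), (5, 1), (5, 2), (5, 3), (5, 4), (5, 5), (5, 6), (5, 7), (7, 0), (7, 1), (7, 2), (7, 3), (7, 4), (7, 5), (7, 6), (7, 7)]
Unfold 5 (reflect across h@8): 96 holes -> [(0, 0), (0, 1), (0, 2), (0, 3), (0, 4), (0, 5), (0, 6), (0, 7), (2, 0), (2, 1), (2, 2), (2, 3), (2, 4), (2, 5), (2, 6), (2, 7), (3, 0), (3, 1), (3, 2), (3, 3), (3, 4), (3, 5), (3, 6), (3, 7), (4, 0), (4, 1), (4, 2), (4, 3), (4, 4), (4, 5), (4, 6), (4, 7), (5, 0), (5, 1), (5, 2), (5, 3), (5, 4), (5, 5), (5, 6), (5, 7), (7, 0), (7, 1), (7, 2), (7, 3), (7, 4), (7, 5), (7, 6), (7, 7), (8, 0), (8, 1), (8, 2), (8, 3), (8, 4), (8, 5), (8, 6), (8, 7), (10, 0), (10, 1), (10, 2), (10, 3), (10, 4), (10, 5), (10, 6), (10, 7), (11, 0), (11, 1), (11, 2), (11, 3), (11, 4), (11, 5), (11, 6), (11, 7), (12, 0), (12, 1), (12, 2), (12, 3), (12, 4), (12, 5), (12, 6), (12, 7), (13, 0), (13, 1), (13, 2), (13, 3), (13, 4), (13, 5), (13, 6), (13, 7), (15, 0), (15, 1), (15, 2), (15, 3), (15, 4), (15, 5), (15, 6), (15, 7)]

Answer: OOOOOOOO
........
OOOOOOOO
OOOOOOOO
OOOOOOOO
OOOOOOOO
........
OOOOOOOO
OOOOOOOO
........
OOOOOOOO
OOOOOOOO
OOOOOOOO
OOOOOOOO
........
OOOOOOOO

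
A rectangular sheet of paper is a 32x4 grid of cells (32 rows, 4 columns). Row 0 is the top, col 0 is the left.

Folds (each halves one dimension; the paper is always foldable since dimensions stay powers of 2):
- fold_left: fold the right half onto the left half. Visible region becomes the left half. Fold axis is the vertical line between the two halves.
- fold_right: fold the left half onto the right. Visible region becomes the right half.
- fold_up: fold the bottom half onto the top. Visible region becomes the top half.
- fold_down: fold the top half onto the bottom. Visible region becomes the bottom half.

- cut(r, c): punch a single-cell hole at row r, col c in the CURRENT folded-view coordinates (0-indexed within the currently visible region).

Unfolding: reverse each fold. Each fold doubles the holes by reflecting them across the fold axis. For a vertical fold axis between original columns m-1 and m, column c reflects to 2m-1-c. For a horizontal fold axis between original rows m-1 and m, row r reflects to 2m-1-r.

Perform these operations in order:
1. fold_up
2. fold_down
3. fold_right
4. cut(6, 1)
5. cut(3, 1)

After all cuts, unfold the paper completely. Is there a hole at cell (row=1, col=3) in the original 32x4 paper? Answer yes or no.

Answer: yes

Derivation:
Op 1 fold_up: fold axis h@16; visible region now rows[0,16) x cols[0,4) = 16x4
Op 2 fold_down: fold axis h@8; visible region now rows[8,16) x cols[0,4) = 8x4
Op 3 fold_right: fold axis v@2; visible region now rows[8,16) x cols[2,4) = 8x2
Op 4 cut(6, 1): punch at orig (14,3); cuts so far [(14, 3)]; region rows[8,16) x cols[2,4) = 8x2
Op 5 cut(3, 1): punch at orig (11,3); cuts so far [(11, 3), (14, 3)]; region rows[8,16) x cols[2,4) = 8x2
Unfold 1 (reflect across v@2): 4 holes -> [(11, 0), (11, 3), (14, 0), (14, 3)]
Unfold 2 (reflect across h@8): 8 holes -> [(1, 0), (1, 3), (4, 0), (4, 3), (11, 0), (11, 3), (14, 0), (14, 3)]
Unfold 3 (reflect across h@16): 16 holes -> [(1, 0), (1, 3), (4, 0), (4, 3), (11, 0), (11, 3), (14, 0), (14, 3), (17, 0), (17, 3), (20, 0), (20, 3), (27, 0), (27, 3), (30, 0), (30, 3)]
Holes: [(1, 0), (1, 3), (4, 0), (4, 3), (11, 0), (11, 3), (14, 0), (14, 3), (17, 0), (17, 3), (20, 0), (20, 3), (27, 0), (27, 3), (30, 0), (30, 3)]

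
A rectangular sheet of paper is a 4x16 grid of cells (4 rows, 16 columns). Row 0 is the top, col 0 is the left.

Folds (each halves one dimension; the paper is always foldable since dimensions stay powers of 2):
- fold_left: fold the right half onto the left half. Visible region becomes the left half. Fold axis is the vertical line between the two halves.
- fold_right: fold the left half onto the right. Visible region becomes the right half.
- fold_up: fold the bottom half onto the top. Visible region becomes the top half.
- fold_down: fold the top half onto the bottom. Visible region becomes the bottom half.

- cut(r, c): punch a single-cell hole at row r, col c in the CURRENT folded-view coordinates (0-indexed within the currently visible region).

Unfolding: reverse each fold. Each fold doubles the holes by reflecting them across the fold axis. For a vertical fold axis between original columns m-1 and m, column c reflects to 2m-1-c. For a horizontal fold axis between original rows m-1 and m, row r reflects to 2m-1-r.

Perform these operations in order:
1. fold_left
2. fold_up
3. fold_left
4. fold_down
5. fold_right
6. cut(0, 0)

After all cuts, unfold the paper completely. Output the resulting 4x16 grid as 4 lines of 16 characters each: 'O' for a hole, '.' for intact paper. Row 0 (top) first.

Answer: .OO..OO..OO..OO.
.OO..OO..OO..OO.
.OO..OO..OO..OO.
.OO..OO..OO..OO.

Derivation:
Op 1 fold_left: fold axis v@8; visible region now rows[0,4) x cols[0,8) = 4x8
Op 2 fold_up: fold axis h@2; visible region now rows[0,2) x cols[0,8) = 2x8
Op 3 fold_left: fold axis v@4; visible region now rows[0,2) x cols[0,4) = 2x4
Op 4 fold_down: fold axis h@1; visible region now rows[1,2) x cols[0,4) = 1x4
Op 5 fold_right: fold axis v@2; visible region now rows[1,2) x cols[2,4) = 1x2
Op 6 cut(0, 0): punch at orig (1,2); cuts so far [(1, 2)]; region rows[1,2) x cols[2,4) = 1x2
Unfold 1 (reflect across v@2): 2 holes -> [(1, 1), (1, 2)]
Unfold 2 (reflect across h@1): 4 holes -> [(0, 1), (0, 2), (1, 1), (1, 2)]
Unfold 3 (reflect across v@4): 8 holes -> [(0, 1), (0, 2), (0, 5), (0, 6), (1, 1), (1, 2), (1, 5), (1, 6)]
Unfold 4 (reflect across h@2): 16 holes -> [(0, 1), (0, 2), (0, 5), (0, 6), (1, 1), (1, 2), (1, 5), (1, 6), (2, 1), (2, 2), (2, 5), (2, 6), (3, 1), (3, 2), (3, 5), (3, 6)]
Unfold 5 (reflect across v@8): 32 holes -> [(0, 1), (0, 2), (0, 5), (0, 6), (0, 9), (0, 10), (0, 13), (0, 14), (1, 1), (1, 2), (1, 5), (1, 6), (1, 9), (1, 10), (1, 13), (1, 14), (2, 1), (2, 2), (2, 5), (2, 6), (2, 9), (2, 10), (2, 13), (2, 14), (3, 1), (3, 2), (3, 5), (3, 6), (3, 9), (3, 10), (3, 13), (3, 14)]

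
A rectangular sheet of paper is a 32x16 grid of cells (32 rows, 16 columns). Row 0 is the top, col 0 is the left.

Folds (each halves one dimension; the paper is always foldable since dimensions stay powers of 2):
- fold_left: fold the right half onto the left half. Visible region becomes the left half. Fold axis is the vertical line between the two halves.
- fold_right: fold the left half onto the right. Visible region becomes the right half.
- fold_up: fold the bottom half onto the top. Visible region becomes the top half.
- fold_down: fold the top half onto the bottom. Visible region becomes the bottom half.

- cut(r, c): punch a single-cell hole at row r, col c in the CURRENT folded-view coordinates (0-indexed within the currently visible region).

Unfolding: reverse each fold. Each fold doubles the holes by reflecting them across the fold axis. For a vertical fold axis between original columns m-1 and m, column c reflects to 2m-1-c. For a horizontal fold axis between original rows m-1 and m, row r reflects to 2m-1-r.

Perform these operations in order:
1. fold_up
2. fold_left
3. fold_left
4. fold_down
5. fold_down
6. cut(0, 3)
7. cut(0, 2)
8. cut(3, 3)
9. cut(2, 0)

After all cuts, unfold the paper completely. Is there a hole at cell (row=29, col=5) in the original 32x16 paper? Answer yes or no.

Answer: no

Derivation:
Op 1 fold_up: fold axis h@16; visible region now rows[0,16) x cols[0,16) = 16x16
Op 2 fold_left: fold axis v@8; visible region now rows[0,16) x cols[0,8) = 16x8
Op 3 fold_left: fold axis v@4; visible region now rows[0,16) x cols[0,4) = 16x4
Op 4 fold_down: fold axis h@8; visible region now rows[8,16) x cols[0,4) = 8x4
Op 5 fold_down: fold axis h@12; visible region now rows[12,16) x cols[0,4) = 4x4
Op 6 cut(0, 3): punch at orig (12,3); cuts so far [(12, 3)]; region rows[12,16) x cols[0,4) = 4x4
Op 7 cut(0, 2): punch at orig (12,2); cuts so far [(12, 2), (12, 3)]; region rows[12,16) x cols[0,4) = 4x4
Op 8 cut(3, 3): punch at orig (15,3); cuts so far [(12, 2), (12, 3), (15, 3)]; region rows[12,16) x cols[0,4) = 4x4
Op 9 cut(2, 0): punch at orig (14,0); cuts so far [(12, 2), (12, 3), (14, 0), (15, 3)]; region rows[12,16) x cols[0,4) = 4x4
Unfold 1 (reflect across h@12): 8 holes -> [(8, 3), (9, 0), (11, 2), (11, 3), (12, 2), (12, 3), (14, 0), (15, 3)]
Unfold 2 (reflect across h@8): 16 holes -> [(0, 3), (1, 0), (3, 2), (3, 3), (4, 2), (4, 3), (6, 0), (7, 3), (8, 3), (9, 0), (11, 2), (11, 3), (12, 2), (12, 3), (14, 0), (15, 3)]
Unfold 3 (reflect across v@4): 32 holes -> [(0, 3), (0, 4), (1, 0), (1, 7), (3, 2), (3, 3), (3, 4), (3, 5), (4, 2), (4, 3), (4, 4), (4, 5), (6, 0), (6, 7), (7, 3), (7, 4), (8, 3), (8, 4), (9, 0), (9, 7), (11, 2), (11, 3), (11, 4), (11, 5), (12, 2), (12, 3), (12, 4), (12, 5), (14, 0), (14, 7), (15, 3), (15, 4)]
Unfold 4 (reflect across v@8): 64 holes -> [(0, 3), (0, 4), (0, 11), (0, 12), (1, 0), (1, 7), (1, 8), (1, 15), (3, 2), (3, 3), (3, 4), (3, 5), (3, 10), (3, 11), (3, 12), (3, 13), (4, 2), (4, 3), (4, 4), (4, 5), (4, 10), (4, 11), (4, 12), (4, 13), (6, 0), (6, 7), (6, 8), (6, 15), (7, 3), (7, 4), (7, 11), (7, 12), (8, 3), (8, 4), (8, 11), (8, 12), (9, 0), (9, 7), (9, 8), (9, 15), (11, 2), (11, 3), (11, 4), (11, 5), (11, 10), (11, 11), (11, 12), (11, 13), (12, 2), (12, 3), (12, 4), (12, 5), (12, 10), (12, 11), (12, 12), (12, 13), (14, 0), (14, 7), (14, 8), (14, 15), (15, 3), (15, 4), (15, 11), (15, 12)]
Unfold 5 (reflect across h@16): 128 holes -> [(0, 3), (0, 4), (0, 11), (0, 12), (1, 0), (1, 7), (1, 8), (1, 15), (3, 2), (3, 3), (3, 4), (3, 5), (3, 10), (3, 11), (3, 12), (3, 13), (4, 2), (4, 3), (4, 4), (4, 5), (4, 10), (4, 11), (4, 12), (4, 13), (6, 0), (6, 7), (6, 8), (6, 15), (7, 3), (7, 4), (7, 11), (7, 12), (8, 3), (8, 4), (8, 11), (8, 12), (9, 0), (9, 7), (9, 8), (9, 15), (11, 2), (11, 3), (11, 4), (11, 5), (11, 10), (11, 11), (11, 12), (11, 13), (12, 2), (12, 3), (12, 4), (12, 5), (12, 10), (12, 11), (12, 12), (12, 13), (14, 0), (14, 7), (14, 8), (14, 15), (15, 3), (15, 4), (15, 11), (15, 12), (16, 3), (16, 4), (16, 11), (16, 12), (17, 0), (17, 7), (17, 8), (17, 15), (19, 2), (19, 3), (19, 4), (19, 5), (19, 10), (19, 11), (19, 12), (19, 13), (20, 2), (20, 3), (20, 4), (20, 5), (20, 10), (20, 11), (20, 12), (20, 13), (22, 0), (22, 7), (22, 8), (22, 15), (23, 3), (23, 4), (23, 11), (23, 12), (24, 3), (24, 4), (24, 11), (24, 12), (25, 0), (25, 7), (25, 8), (25, 15), (27, 2), (27, 3), (27, 4), (27, 5), (27, 10), (27, 11), (27, 12), (27, 13), (28, 2), (28, 3), (28, 4), (28, 5), (28, 10), (28, 11), (28, 12), (28, 13), (30, 0), (30, 7), (30, 8), (30, 15), (31, 3), (31, 4), (31, 11), (31, 12)]
Holes: [(0, 3), (0, 4), (0, 11), (0, 12), (1, 0), (1, 7), (1, 8), (1, 15), (3, 2), (3, 3), (3, 4), (3, 5), (3, 10), (3, 11), (3, 12), (3, 13), (4, 2), (4, 3), (4, 4), (4, 5), (4, 10), (4, 11), (4, 12), (4, 13), (6, 0), (6, 7), (6, 8), (6, 15), (7, 3), (7, 4), (7, 11), (7, 12), (8, 3), (8, 4), (8, 11), (8, 12), (9, 0), (9, 7), (9, 8), (9, 15), (11, 2), (11, 3), (11, 4), (11, 5), (11, 10), (11, 11), (11, 12), (11, 13), (12, 2), (12, 3), (12, 4), (12, 5), (12, 10), (12, 11), (12, 12), (12, 13), (14, 0), (14, 7), (14, 8), (14, 15), (15, 3), (15, 4), (15, 11), (15, 12), (16, 3), (16, 4), (16, 11), (16, 12), (17, 0), (17, 7), (17, 8), (17, 15), (19, 2), (19, 3), (19, 4), (19, 5), (19, 10), (19, 11), (19, 12), (19, 13), (20, 2), (20, 3), (20, 4), (20, 5), (20, 10), (20, 11), (20, 12), (20, 13), (22, 0), (22, 7), (22, 8), (22, 15), (23, 3), (23, 4), (23, 11), (23, 12), (24, 3), (24, 4), (24, 11), (24, 12), (25, 0), (25, 7), (25, 8), (25, 15), (27, 2), (27, 3), (27, 4), (27, 5), (27, 10), (27, 11), (27, 12), (27, 13), (28, 2), (28, 3), (28, 4), (28, 5), (28, 10), (28, 11), (28, 12), (28, 13), (30, 0), (30, 7), (30, 8), (30, 15), (31, 3), (31, 4), (31, 11), (31, 12)]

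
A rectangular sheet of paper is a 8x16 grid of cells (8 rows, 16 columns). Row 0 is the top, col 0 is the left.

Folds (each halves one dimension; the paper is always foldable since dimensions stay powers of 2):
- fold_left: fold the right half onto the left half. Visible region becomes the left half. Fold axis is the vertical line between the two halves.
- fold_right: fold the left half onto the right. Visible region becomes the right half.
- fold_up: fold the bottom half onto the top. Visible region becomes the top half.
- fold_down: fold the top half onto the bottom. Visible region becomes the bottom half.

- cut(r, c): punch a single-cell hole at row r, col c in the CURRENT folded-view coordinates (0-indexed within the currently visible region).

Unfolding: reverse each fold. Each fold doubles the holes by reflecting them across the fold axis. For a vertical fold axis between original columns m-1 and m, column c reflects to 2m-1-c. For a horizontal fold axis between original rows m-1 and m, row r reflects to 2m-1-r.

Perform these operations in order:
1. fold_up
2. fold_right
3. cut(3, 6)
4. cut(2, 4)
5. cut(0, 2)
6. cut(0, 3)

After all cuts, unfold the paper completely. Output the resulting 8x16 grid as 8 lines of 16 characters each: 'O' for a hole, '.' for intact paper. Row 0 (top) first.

Answer: ....OO....OO....
................
...O........O...
.O............O.
.O............O.
...O........O...
................
....OO....OO....

Derivation:
Op 1 fold_up: fold axis h@4; visible region now rows[0,4) x cols[0,16) = 4x16
Op 2 fold_right: fold axis v@8; visible region now rows[0,4) x cols[8,16) = 4x8
Op 3 cut(3, 6): punch at orig (3,14); cuts so far [(3, 14)]; region rows[0,4) x cols[8,16) = 4x8
Op 4 cut(2, 4): punch at orig (2,12); cuts so far [(2, 12), (3, 14)]; region rows[0,4) x cols[8,16) = 4x8
Op 5 cut(0, 2): punch at orig (0,10); cuts so far [(0, 10), (2, 12), (3, 14)]; region rows[0,4) x cols[8,16) = 4x8
Op 6 cut(0, 3): punch at orig (0,11); cuts so far [(0, 10), (0, 11), (2, 12), (3, 14)]; region rows[0,4) x cols[8,16) = 4x8
Unfold 1 (reflect across v@8): 8 holes -> [(0, 4), (0, 5), (0, 10), (0, 11), (2, 3), (2, 12), (3, 1), (3, 14)]
Unfold 2 (reflect across h@4): 16 holes -> [(0, 4), (0, 5), (0, 10), (0, 11), (2, 3), (2, 12), (3, 1), (3, 14), (4, 1), (4, 14), (5, 3), (5, 12), (7, 4), (7, 5), (7, 10), (7, 11)]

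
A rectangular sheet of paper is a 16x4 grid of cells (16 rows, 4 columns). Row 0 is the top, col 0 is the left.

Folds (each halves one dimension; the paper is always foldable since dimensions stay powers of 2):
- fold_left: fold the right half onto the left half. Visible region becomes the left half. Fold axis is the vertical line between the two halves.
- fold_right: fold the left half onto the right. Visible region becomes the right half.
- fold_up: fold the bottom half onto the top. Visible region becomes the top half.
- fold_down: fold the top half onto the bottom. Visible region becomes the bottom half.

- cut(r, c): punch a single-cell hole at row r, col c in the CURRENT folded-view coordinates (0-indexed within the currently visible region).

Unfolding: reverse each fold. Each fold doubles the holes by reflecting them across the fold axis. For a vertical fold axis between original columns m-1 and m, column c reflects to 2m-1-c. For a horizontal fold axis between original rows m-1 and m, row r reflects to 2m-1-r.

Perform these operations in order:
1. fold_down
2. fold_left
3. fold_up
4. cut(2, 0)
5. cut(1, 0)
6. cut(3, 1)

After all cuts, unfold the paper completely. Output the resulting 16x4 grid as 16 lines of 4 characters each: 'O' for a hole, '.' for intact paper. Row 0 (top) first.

Answer: ....
O..O
O..O
.OO.
.OO.
O..O
O..O
....
....
O..O
O..O
.OO.
.OO.
O..O
O..O
....

Derivation:
Op 1 fold_down: fold axis h@8; visible region now rows[8,16) x cols[0,4) = 8x4
Op 2 fold_left: fold axis v@2; visible region now rows[8,16) x cols[0,2) = 8x2
Op 3 fold_up: fold axis h@12; visible region now rows[8,12) x cols[0,2) = 4x2
Op 4 cut(2, 0): punch at orig (10,0); cuts so far [(10, 0)]; region rows[8,12) x cols[0,2) = 4x2
Op 5 cut(1, 0): punch at orig (9,0); cuts so far [(9, 0), (10, 0)]; region rows[8,12) x cols[0,2) = 4x2
Op 6 cut(3, 1): punch at orig (11,1); cuts so far [(9, 0), (10, 0), (11, 1)]; region rows[8,12) x cols[0,2) = 4x2
Unfold 1 (reflect across h@12): 6 holes -> [(9, 0), (10, 0), (11, 1), (12, 1), (13, 0), (14, 0)]
Unfold 2 (reflect across v@2): 12 holes -> [(9, 0), (9, 3), (10, 0), (10, 3), (11, 1), (11, 2), (12, 1), (12, 2), (13, 0), (13, 3), (14, 0), (14, 3)]
Unfold 3 (reflect across h@8): 24 holes -> [(1, 0), (1, 3), (2, 0), (2, 3), (3, 1), (3, 2), (4, 1), (4, 2), (5, 0), (5, 3), (6, 0), (6, 3), (9, 0), (9, 3), (10, 0), (10, 3), (11, 1), (11, 2), (12, 1), (12, 2), (13, 0), (13, 3), (14, 0), (14, 3)]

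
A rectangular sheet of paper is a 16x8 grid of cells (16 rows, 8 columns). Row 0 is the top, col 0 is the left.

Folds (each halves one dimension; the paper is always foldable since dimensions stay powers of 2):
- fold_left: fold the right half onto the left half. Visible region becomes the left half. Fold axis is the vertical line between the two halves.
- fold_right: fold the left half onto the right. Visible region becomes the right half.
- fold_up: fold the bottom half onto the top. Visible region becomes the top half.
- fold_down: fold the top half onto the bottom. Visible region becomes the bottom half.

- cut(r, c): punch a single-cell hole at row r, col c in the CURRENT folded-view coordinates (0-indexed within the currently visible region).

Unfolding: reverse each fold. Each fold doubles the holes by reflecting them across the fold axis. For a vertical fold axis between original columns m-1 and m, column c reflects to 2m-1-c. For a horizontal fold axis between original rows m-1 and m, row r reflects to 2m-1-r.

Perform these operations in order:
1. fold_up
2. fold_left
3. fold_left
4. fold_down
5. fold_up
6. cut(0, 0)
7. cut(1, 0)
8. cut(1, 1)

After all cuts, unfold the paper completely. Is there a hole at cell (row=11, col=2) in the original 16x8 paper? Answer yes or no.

Answer: no

Derivation:
Op 1 fold_up: fold axis h@8; visible region now rows[0,8) x cols[0,8) = 8x8
Op 2 fold_left: fold axis v@4; visible region now rows[0,8) x cols[0,4) = 8x4
Op 3 fold_left: fold axis v@2; visible region now rows[0,8) x cols[0,2) = 8x2
Op 4 fold_down: fold axis h@4; visible region now rows[4,8) x cols[0,2) = 4x2
Op 5 fold_up: fold axis h@6; visible region now rows[4,6) x cols[0,2) = 2x2
Op 6 cut(0, 0): punch at orig (4,0); cuts so far [(4, 0)]; region rows[4,6) x cols[0,2) = 2x2
Op 7 cut(1, 0): punch at orig (5,0); cuts so far [(4, 0), (5, 0)]; region rows[4,6) x cols[0,2) = 2x2
Op 8 cut(1, 1): punch at orig (5,1); cuts so far [(4, 0), (5, 0), (5, 1)]; region rows[4,6) x cols[0,2) = 2x2
Unfold 1 (reflect across h@6): 6 holes -> [(4, 0), (5, 0), (5, 1), (6, 0), (6, 1), (7, 0)]
Unfold 2 (reflect across h@4): 12 holes -> [(0, 0), (1, 0), (1, 1), (2, 0), (2, 1), (3, 0), (4, 0), (5, 0), (5, 1), (6, 0), (6, 1), (7, 0)]
Unfold 3 (reflect across v@2): 24 holes -> [(0, 0), (0, 3), (1, 0), (1, 1), (1, 2), (1, 3), (2, 0), (2, 1), (2, 2), (2, 3), (3, 0), (3, 3), (4, 0), (4, 3), (5, 0), (5, 1), (5, 2), (5, 3), (6, 0), (6, 1), (6, 2), (6, 3), (7, 0), (7, 3)]
Unfold 4 (reflect across v@4): 48 holes -> [(0, 0), (0, 3), (0, 4), (0, 7), (1, 0), (1, 1), (1, 2), (1, 3), (1, 4), (1, 5), (1, 6), (1, 7), (2, 0), (2, 1), (2, 2), (2, 3), (2, 4), (2, 5), (2, 6), (2, 7), (3, 0), (3, 3), (3, 4), (3, 7), (4, 0), (4, 3), (4, 4), (4, 7), (5, 0), (5, 1), (5, 2), (5, 3), (5, 4), (5, 5), (5, 6), (5, 7), (6, 0), (6, 1), (6, 2), (6, 3), (6, 4), (6, 5), (6, 6), (6, 7), (7, 0), (7, 3), (7, 4), (7, 7)]
Unfold 5 (reflect across h@8): 96 holes -> [(0, 0), (0, 3), (0, 4), (0, 7), (1, 0), (1, 1), (1, 2), (1, 3), (1, 4), (1, 5), (1, 6), (1, 7), (2, 0), (2, 1), (2, 2), (2, 3), (2, 4), (2, 5), (2, 6), (2, 7), (3, 0), (3, 3), (3, 4), (3, 7), (4, 0), (4, 3), (4, 4), (4, 7), (5, 0), (5, 1), (5, 2), (5, 3), (5, 4), (5, 5), (5, 6), (5, 7), (6, 0), (6, 1), (6, 2), (6, 3), (6, 4), (6, 5), (6, 6), (6, 7), (7, 0), (7, 3), (7, 4), (7, 7), (8, 0), (8, 3), (8, 4), (8, 7), (9, 0), (9, 1), (9, 2), (9, 3), (9, 4), (9, 5), (9, 6), (9, 7), (10, 0), (10, 1), (10, 2), (10, 3), (10, 4), (10, 5), (10, 6), (10, 7), (11, 0), (11, 3), (11, 4), (11, 7), (12, 0), (12, 3), (12, 4), (12, 7), (13, 0), (13, 1), (13, 2), (13, 3), (13, 4), (13, 5), (13, 6), (13, 7), (14, 0), (14, 1), (14, 2), (14, 3), (14, 4), (14, 5), (14, 6), (14, 7), (15, 0), (15, 3), (15, 4), (15, 7)]
Holes: [(0, 0), (0, 3), (0, 4), (0, 7), (1, 0), (1, 1), (1, 2), (1, 3), (1, 4), (1, 5), (1, 6), (1, 7), (2, 0), (2, 1), (2, 2), (2, 3), (2, 4), (2, 5), (2, 6), (2, 7), (3, 0), (3, 3), (3, 4), (3, 7), (4, 0), (4, 3), (4, 4), (4, 7), (5, 0), (5, 1), (5, 2), (5, 3), (5, 4), (5, 5), (5, 6), (5, 7), (6, 0), (6, 1), (6, 2), (6, 3), (6, 4), (6, 5), (6, 6), (6, 7), (7, 0), (7, 3), (7, 4), (7, 7), (8, 0), (8, 3), (8, 4), (8, 7), (9, 0), (9, 1), (9, 2), (9, 3), (9, 4), (9, 5), (9, 6), (9, 7), (10, 0), (10, 1), (10, 2), (10, 3), (10, 4), (10, 5), (10, 6), (10, 7), (11, 0), (11, 3), (11, 4), (11, 7), (12, 0), (12, 3), (12, 4), (12, 7), (13, 0), (13, 1), (13, 2), (13, 3), (13, 4), (13, 5), (13, 6), (13, 7), (14, 0), (14, 1), (14, 2), (14, 3), (14, 4), (14, 5), (14, 6), (14, 7), (15, 0), (15, 3), (15, 4), (15, 7)]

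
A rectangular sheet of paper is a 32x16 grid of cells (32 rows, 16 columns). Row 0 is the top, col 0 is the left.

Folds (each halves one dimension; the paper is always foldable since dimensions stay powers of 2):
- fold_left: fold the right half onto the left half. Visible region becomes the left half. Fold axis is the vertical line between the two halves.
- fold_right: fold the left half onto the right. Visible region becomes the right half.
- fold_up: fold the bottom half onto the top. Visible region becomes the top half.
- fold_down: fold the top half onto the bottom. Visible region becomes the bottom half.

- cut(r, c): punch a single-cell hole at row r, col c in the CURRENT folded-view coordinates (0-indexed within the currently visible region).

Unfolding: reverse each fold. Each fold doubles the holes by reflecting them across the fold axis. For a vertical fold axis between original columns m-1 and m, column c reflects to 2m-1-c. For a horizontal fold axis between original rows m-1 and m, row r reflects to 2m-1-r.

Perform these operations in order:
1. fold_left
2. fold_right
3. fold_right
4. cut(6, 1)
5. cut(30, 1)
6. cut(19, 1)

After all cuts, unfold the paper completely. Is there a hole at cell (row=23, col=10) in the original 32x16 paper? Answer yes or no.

Answer: no

Derivation:
Op 1 fold_left: fold axis v@8; visible region now rows[0,32) x cols[0,8) = 32x8
Op 2 fold_right: fold axis v@4; visible region now rows[0,32) x cols[4,8) = 32x4
Op 3 fold_right: fold axis v@6; visible region now rows[0,32) x cols[6,8) = 32x2
Op 4 cut(6, 1): punch at orig (6,7); cuts so far [(6, 7)]; region rows[0,32) x cols[6,8) = 32x2
Op 5 cut(30, 1): punch at orig (30,7); cuts so far [(6, 7), (30, 7)]; region rows[0,32) x cols[6,8) = 32x2
Op 6 cut(19, 1): punch at orig (19,7); cuts so far [(6, 7), (19, 7), (30, 7)]; region rows[0,32) x cols[6,8) = 32x2
Unfold 1 (reflect across v@6): 6 holes -> [(6, 4), (6, 7), (19, 4), (19, 7), (30, 4), (30, 7)]
Unfold 2 (reflect across v@4): 12 holes -> [(6, 0), (6, 3), (6, 4), (6, 7), (19, 0), (19, 3), (19, 4), (19, 7), (30, 0), (30, 3), (30, 4), (30, 7)]
Unfold 3 (reflect across v@8): 24 holes -> [(6, 0), (6, 3), (6, 4), (6, 7), (6, 8), (6, 11), (6, 12), (6, 15), (19, 0), (19, 3), (19, 4), (19, 7), (19, 8), (19, 11), (19, 12), (19, 15), (30, 0), (30, 3), (30, 4), (30, 7), (30, 8), (30, 11), (30, 12), (30, 15)]
Holes: [(6, 0), (6, 3), (6, 4), (6, 7), (6, 8), (6, 11), (6, 12), (6, 15), (19, 0), (19, 3), (19, 4), (19, 7), (19, 8), (19, 11), (19, 12), (19, 15), (30, 0), (30, 3), (30, 4), (30, 7), (30, 8), (30, 11), (30, 12), (30, 15)]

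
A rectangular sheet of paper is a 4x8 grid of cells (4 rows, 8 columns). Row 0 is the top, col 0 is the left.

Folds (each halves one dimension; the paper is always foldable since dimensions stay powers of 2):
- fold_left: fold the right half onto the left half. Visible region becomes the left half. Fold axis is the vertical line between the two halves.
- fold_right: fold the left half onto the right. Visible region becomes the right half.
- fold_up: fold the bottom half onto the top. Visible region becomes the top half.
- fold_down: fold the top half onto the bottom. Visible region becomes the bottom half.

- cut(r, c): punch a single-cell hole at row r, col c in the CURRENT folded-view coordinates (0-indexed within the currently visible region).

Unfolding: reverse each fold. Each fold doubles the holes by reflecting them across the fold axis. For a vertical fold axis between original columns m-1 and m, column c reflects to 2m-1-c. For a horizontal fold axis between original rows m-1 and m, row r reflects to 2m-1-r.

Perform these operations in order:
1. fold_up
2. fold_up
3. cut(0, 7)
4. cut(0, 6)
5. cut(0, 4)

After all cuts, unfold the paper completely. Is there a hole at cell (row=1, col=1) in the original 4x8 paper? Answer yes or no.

Answer: no

Derivation:
Op 1 fold_up: fold axis h@2; visible region now rows[0,2) x cols[0,8) = 2x8
Op 2 fold_up: fold axis h@1; visible region now rows[0,1) x cols[0,8) = 1x8
Op 3 cut(0, 7): punch at orig (0,7); cuts so far [(0, 7)]; region rows[0,1) x cols[0,8) = 1x8
Op 4 cut(0, 6): punch at orig (0,6); cuts so far [(0, 6), (0, 7)]; region rows[0,1) x cols[0,8) = 1x8
Op 5 cut(0, 4): punch at orig (0,4); cuts so far [(0, 4), (0, 6), (0, 7)]; region rows[0,1) x cols[0,8) = 1x8
Unfold 1 (reflect across h@1): 6 holes -> [(0, 4), (0, 6), (0, 7), (1, 4), (1, 6), (1, 7)]
Unfold 2 (reflect across h@2): 12 holes -> [(0, 4), (0, 6), (0, 7), (1, 4), (1, 6), (1, 7), (2, 4), (2, 6), (2, 7), (3, 4), (3, 6), (3, 7)]
Holes: [(0, 4), (0, 6), (0, 7), (1, 4), (1, 6), (1, 7), (2, 4), (2, 6), (2, 7), (3, 4), (3, 6), (3, 7)]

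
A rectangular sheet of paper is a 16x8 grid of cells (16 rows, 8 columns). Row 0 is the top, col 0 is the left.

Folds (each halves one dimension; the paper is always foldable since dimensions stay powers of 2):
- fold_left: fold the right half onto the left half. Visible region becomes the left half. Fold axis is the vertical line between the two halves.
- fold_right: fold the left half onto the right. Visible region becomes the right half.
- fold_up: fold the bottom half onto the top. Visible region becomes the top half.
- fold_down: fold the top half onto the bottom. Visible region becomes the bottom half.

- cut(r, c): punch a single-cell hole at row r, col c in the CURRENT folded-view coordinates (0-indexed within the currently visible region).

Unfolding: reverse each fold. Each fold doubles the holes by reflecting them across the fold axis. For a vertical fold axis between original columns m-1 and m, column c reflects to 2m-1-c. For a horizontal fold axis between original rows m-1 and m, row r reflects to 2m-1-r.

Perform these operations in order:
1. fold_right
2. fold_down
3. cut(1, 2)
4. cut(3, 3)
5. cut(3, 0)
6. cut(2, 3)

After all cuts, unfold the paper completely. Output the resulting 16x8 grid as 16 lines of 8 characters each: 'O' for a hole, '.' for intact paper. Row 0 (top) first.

Op 1 fold_right: fold axis v@4; visible region now rows[0,16) x cols[4,8) = 16x4
Op 2 fold_down: fold axis h@8; visible region now rows[8,16) x cols[4,8) = 8x4
Op 3 cut(1, 2): punch at orig (9,6); cuts so far [(9, 6)]; region rows[8,16) x cols[4,8) = 8x4
Op 4 cut(3, 3): punch at orig (11,7); cuts so far [(9, 6), (11, 7)]; region rows[8,16) x cols[4,8) = 8x4
Op 5 cut(3, 0): punch at orig (11,4); cuts so far [(9, 6), (11, 4), (11, 7)]; region rows[8,16) x cols[4,8) = 8x4
Op 6 cut(2, 3): punch at orig (10,7); cuts so far [(9, 6), (10, 7), (11, 4), (11, 7)]; region rows[8,16) x cols[4,8) = 8x4
Unfold 1 (reflect across h@8): 8 holes -> [(4, 4), (4, 7), (5, 7), (6, 6), (9, 6), (10, 7), (11, 4), (11, 7)]
Unfold 2 (reflect across v@4): 16 holes -> [(4, 0), (4, 3), (4, 4), (4, 7), (5, 0), (5, 7), (6, 1), (6, 6), (9, 1), (9, 6), (10, 0), (10, 7), (11, 0), (11, 3), (11, 4), (11, 7)]

Answer: ........
........
........
........
O..OO..O
O......O
.O....O.
........
........
.O....O.
O......O
O..OO..O
........
........
........
........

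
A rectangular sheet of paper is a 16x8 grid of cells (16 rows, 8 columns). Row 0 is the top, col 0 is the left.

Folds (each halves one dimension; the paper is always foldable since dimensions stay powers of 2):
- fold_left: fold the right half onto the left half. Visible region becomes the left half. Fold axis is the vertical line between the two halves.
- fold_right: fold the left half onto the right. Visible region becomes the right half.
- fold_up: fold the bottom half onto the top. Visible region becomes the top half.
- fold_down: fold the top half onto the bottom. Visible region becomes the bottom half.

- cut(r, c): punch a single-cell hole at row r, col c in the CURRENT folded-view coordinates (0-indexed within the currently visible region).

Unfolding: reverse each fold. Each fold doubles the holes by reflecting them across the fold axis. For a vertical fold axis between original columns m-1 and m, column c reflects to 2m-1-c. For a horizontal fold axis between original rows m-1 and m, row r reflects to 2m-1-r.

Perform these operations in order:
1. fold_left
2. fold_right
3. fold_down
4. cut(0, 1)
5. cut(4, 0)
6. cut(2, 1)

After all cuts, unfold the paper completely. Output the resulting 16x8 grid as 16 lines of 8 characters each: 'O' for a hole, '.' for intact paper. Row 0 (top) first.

Op 1 fold_left: fold axis v@4; visible region now rows[0,16) x cols[0,4) = 16x4
Op 2 fold_right: fold axis v@2; visible region now rows[0,16) x cols[2,4) = 16x2
Op 3 fold_down: fold axis h@8; visible region now rows[8,16) x cols[2,4) = 8x2
Op 4 cut(0, 1): punch at orig (8,3); cuts so far [(8, 3)]; region rows[8,16) x cols[2,4) = 8x2
Op 5 cut(4, 0): punch at orig (12,2); cuts so far [(8, 3), (12, 2)]; region rows[8,16) x cols[2,4) = 8x2
Op 6 cut(2, 1): punch at orig (10,3); cuts so far [(8, 3), (10, 3), (12, 2)]; region rows[8,16) x cols[2,4) = 8x2
Unfold 1 (reflect across h@8): 6 holes -> [(3, 2), (5, 3), (7, 3), (8, 3), (10, 3), (12, 2)]
Unfold 2 (reflect across v@2): 12 holes -> [(3, 1), (3, 2), (5, 0), (5, 3), (7, 0), (7, 3), (8, 0), (8, 3), (10, 0), (10, 3), (12, 1), (12, 2)]
Unfold 3 (reflect across v@4): 24 holes -> [(3, 1), (3, 2), (3, 5), (3, 6), (5, 0), (5, 3), (5, 4), (5, 7), (7, 0), (7, 3), (7, 4), (7, 7), (8, 0), (8, 3), (8, 4), (8, 7), (10, 0), (10, 3), (10, 4), (10, 7), (12, 1), (12, 2), (12, 5), (12, 6)]

Answer: ........
........
........
.OO..OO.
........
O..OO..O
........
O..OO..O
O..OO..O
........
O..OO..O
........
.OO..OO.
........
........
........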